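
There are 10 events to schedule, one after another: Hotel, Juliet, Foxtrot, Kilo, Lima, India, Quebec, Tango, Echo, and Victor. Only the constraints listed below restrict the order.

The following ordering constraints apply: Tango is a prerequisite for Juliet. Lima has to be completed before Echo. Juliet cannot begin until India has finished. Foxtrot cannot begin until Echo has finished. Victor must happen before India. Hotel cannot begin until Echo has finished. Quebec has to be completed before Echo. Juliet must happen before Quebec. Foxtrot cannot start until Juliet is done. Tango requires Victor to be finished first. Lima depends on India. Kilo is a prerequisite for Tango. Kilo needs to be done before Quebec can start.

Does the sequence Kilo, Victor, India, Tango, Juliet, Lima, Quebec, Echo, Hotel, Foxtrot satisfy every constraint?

Every stated constraint is respected: Kilo sits at position 1, ahead of Quebec at position 7, and each of the other listed pairs likewise has the predecessor earlier in the sequence.

Yes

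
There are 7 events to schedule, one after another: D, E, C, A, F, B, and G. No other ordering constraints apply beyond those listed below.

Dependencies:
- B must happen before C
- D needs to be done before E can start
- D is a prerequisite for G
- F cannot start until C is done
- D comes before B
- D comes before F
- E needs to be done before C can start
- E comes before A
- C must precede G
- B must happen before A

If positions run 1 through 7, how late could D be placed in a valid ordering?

The events that are forced after D, directly or by a chain of constraints, are E, C, A, F, B, G. That's 6 events.
With 6 mandatory successors out of 7 events total, the latest slot for D is 7−6 = 1, and it's reachable by doing all non-successors before D.

1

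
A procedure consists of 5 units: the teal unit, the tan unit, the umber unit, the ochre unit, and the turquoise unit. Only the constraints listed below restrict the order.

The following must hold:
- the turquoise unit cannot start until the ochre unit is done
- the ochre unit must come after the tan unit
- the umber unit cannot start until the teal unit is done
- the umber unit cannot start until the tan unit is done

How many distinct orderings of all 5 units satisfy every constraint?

The units with no prerequisites are the teal unit, the tan unit; any of them can be placed first.
Counting all ways to extend the partial order to a total order gives 9.

9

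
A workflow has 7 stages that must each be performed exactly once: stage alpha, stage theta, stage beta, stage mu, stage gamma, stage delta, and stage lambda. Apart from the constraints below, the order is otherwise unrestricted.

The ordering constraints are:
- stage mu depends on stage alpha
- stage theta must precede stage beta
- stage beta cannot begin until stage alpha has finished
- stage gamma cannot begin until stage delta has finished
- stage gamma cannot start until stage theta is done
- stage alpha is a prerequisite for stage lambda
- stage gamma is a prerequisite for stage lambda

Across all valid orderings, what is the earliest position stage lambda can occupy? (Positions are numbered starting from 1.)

5

The stages that are forced before stage lambda, directly or transitively, are stage alpha, stage theta, stage gamma, stage delta. That's 4 stages.
So at minimum 4 stages come before stage lambda, putting stage lambda no earlier than position 5. That position is achievable by scheduling exactly those predecessors first.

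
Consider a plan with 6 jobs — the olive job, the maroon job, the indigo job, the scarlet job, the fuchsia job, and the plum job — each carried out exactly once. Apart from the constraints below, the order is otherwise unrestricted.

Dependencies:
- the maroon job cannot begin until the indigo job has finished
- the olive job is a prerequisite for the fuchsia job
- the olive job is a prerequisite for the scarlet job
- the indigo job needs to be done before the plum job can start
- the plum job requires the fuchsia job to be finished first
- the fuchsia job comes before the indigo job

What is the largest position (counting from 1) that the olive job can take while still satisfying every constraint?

Every job that must follow the olive job has to come after it. Tracing all chains starting from the olive job, those jobs are: the maroon job, the indigo job, the scarlet job, the fuchsia job, the plum job — 5 in total.
So at least 5 jobs follow the olive job, putting the olive job no later than position 1. That position is achievable by scheduling everything else first.

1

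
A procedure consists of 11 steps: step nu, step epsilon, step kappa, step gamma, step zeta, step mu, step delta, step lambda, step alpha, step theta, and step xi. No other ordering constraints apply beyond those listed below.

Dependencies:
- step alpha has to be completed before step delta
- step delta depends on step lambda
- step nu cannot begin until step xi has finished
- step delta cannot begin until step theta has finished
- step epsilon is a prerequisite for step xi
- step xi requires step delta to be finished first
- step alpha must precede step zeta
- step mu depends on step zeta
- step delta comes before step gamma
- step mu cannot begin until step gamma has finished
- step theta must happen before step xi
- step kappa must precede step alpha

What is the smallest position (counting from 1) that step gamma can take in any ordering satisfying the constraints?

The steps that are forced before step gamma, directly or transitively, are step kappa, step delta, step lambda, step alpha, step theta. That's 5 steps.
So at minimum 5 steps come before step gamma, putting step gamma no earlier than position 6. That position is achievable by scheduling exactly those predecessors first.

6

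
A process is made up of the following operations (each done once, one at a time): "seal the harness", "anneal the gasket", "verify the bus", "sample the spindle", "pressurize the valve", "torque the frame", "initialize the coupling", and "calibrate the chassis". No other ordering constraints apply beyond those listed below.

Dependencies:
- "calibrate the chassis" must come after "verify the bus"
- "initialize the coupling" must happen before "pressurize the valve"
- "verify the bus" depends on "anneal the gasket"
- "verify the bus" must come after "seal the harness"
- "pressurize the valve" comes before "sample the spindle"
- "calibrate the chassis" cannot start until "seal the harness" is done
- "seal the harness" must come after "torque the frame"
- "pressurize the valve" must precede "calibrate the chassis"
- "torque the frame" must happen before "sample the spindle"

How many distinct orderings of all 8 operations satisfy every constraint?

144

3 operations have no prerequisites ("anneal the gasket", "torque the frame", "initialize the coupling"), so any of them could come first.
Systematically extending each partial ordering one operation at a time and counting, there are 144 complete orderings.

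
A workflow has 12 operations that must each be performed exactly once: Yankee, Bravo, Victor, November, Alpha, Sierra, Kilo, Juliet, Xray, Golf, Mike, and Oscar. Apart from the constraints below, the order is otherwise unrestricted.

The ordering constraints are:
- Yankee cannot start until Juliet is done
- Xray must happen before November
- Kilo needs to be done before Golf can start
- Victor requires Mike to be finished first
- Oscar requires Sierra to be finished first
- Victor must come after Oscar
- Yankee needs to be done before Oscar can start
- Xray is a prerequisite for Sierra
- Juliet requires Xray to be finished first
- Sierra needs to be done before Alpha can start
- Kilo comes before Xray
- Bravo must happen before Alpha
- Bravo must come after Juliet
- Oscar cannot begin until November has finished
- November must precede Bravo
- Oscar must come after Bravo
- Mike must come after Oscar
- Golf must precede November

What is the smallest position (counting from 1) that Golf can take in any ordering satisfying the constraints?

Working backwards through the constraints from Golf, its only required predecessor is Kilo.
With 1 mandatory predecessor, the earliest Golf can sit is position 1+1 = 2, and placing just that one first achieves it.

2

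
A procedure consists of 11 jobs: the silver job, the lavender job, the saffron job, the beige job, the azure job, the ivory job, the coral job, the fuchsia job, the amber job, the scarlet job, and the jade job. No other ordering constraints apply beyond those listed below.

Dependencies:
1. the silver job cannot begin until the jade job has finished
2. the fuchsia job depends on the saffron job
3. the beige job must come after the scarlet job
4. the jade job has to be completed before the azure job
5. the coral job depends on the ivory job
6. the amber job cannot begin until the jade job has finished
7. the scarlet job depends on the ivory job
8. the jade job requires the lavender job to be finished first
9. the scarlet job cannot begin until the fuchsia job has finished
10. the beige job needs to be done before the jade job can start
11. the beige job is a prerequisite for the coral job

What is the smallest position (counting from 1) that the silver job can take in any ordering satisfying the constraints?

8

Working backwards through the constraints from the silver job, its full set of required predecessors is the lavender job, the saffron job, the beige job, the ivory job, the fuchsia job, the scarlet job, the jade job — 7 of them.
With 7 mandatory predecessors, the earliest the silver job can sit is position 7+1 = 8, and placing just those 7 first achieves it.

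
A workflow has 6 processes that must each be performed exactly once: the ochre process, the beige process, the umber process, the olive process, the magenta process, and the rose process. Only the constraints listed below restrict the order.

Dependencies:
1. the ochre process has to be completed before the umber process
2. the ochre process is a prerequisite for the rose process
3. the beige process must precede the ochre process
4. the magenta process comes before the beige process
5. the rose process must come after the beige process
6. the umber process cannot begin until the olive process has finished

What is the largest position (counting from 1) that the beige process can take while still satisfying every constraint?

3

The processes that are forced after the beige process, directly or by a chain of constraints, are the ochre process, the umber process, the rose process. That's 3 processes.
So at least 3 processes follow the beige process, putting the beige process no later than position 3. That position is achievable by scheduling everything else first.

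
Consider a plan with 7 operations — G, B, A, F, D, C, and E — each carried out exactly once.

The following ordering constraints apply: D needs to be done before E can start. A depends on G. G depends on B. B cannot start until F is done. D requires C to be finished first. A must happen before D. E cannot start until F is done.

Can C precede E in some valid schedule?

Yes

Every valid ordering already has C before E (the constraints require it), so in particular at least one does.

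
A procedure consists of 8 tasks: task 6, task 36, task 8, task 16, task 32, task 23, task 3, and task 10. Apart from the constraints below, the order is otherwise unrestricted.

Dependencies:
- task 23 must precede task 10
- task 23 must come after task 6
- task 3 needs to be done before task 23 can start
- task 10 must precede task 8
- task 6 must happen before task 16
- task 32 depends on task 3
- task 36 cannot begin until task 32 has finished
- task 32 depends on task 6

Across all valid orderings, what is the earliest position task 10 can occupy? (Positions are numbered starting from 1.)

4

Working backwards through the constraints from task 10, its full set of required predecessors is task 6, task 23, task 3 — 3 of them.
With 3 mandatory predecessors, the earliest task 10 can sit is position 3+1 = 4, and placing just those 3 first achieves it.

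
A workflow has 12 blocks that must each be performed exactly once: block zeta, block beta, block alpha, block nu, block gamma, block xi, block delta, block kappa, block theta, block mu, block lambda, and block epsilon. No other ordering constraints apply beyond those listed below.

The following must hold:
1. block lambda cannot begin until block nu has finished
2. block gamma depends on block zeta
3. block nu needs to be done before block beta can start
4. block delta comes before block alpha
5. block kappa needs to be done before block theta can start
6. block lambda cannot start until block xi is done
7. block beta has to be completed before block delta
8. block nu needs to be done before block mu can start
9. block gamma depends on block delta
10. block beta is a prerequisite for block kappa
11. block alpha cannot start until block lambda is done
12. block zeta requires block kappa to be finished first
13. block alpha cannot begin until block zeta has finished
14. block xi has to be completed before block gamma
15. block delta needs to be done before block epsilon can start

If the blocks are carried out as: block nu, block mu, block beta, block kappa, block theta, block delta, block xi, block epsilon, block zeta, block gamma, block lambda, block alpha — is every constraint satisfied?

Checking each listed constraint against this order: for instance, block nu is in position 1 and block lambda in position 11, so that constraint holds — and the remaining constraints check out the same way.

Yes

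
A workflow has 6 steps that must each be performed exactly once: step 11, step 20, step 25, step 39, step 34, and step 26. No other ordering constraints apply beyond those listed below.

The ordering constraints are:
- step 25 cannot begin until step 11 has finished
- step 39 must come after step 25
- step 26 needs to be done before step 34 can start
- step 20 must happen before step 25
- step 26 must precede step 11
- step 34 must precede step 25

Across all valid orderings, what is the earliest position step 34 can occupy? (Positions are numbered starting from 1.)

Working backwards through the constraints from step 34, its only required predecessor is step 26.
With 1 mandatory predecessor, the earliest step 34 can sit is position 1+1 = 2, and placing just that one first achieves it.

2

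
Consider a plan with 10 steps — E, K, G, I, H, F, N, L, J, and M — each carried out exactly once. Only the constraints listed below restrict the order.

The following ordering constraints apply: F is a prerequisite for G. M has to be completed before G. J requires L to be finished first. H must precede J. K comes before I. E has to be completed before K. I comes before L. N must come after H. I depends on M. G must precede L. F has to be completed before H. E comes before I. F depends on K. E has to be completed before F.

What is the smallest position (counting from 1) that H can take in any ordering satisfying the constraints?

Every step that must precede H has to come before it. Tracing all chains that end at H, those steps are: E, K, F — 3 in total.
So at minimum 3 steps come before H, putting H no earlier than position 4. That position is achievable by scheduling exactly those predecessors first.

4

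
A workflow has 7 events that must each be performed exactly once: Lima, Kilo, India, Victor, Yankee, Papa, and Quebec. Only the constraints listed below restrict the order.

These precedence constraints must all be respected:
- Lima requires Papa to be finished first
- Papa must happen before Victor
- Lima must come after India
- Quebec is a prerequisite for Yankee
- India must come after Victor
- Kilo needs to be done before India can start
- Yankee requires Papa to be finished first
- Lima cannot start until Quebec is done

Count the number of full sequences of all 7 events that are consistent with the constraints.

55

3 events have no prerequisites (Kilo, Papa, Quebec), so any of them could come first.
Systematically extending each partial ordering one event at a time and counting, there are 55 complete orderings.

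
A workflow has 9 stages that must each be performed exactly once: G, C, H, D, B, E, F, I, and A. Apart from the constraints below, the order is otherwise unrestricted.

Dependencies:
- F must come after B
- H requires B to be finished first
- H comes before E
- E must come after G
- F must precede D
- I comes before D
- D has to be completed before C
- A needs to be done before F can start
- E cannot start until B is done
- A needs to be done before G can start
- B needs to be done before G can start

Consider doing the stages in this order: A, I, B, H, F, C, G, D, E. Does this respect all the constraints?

No

In the proposed order, C appears before D.
Since D is required before C, the ordering is invalid.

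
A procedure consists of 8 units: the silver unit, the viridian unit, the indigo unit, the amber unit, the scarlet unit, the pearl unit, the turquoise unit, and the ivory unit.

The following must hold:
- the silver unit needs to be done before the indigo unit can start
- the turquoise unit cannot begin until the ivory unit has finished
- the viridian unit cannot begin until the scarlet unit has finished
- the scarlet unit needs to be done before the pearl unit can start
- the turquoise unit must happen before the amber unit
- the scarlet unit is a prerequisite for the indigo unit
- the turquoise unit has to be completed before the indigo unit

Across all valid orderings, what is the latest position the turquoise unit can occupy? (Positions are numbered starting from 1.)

6

Following every chain forward from the turquoise unit, the units that must come later are the indigo unit, the amber unit — 2 of them.
With 2 mandatory successors out of 8 units total, the latest slot for the turquoise unit is 8−2 = 6, and it's reachable by doing all non-successors before the turquoise unit.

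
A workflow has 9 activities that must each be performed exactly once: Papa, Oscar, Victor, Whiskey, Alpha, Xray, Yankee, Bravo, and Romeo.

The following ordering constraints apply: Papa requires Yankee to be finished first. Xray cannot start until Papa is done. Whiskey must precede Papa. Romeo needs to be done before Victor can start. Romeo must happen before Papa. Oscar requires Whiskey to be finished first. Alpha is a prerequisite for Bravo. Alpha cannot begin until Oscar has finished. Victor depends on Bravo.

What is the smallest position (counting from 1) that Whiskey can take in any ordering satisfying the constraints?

1

Nothing is required before Whiskey; it can be the very first activity.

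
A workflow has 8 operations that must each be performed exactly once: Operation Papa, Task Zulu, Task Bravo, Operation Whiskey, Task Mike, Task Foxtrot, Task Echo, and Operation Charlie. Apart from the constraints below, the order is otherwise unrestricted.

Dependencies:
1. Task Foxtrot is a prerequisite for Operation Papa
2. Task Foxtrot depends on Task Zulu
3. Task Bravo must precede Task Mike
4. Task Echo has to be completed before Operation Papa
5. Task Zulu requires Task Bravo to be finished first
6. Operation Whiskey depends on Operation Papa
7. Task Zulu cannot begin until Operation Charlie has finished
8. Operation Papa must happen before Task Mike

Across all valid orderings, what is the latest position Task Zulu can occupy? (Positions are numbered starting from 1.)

4

The operations that are forced after Task Zulu, directly or by a chain of constraints, are Operation Papa, Operation Whiskey, Task Mike, Task Foxtrot. That's 4 operations.
With 4 mandatory successors out of 8 operations total, the latest slot for Task Zulu is 8−4 = 4, and it's reachable by doing all non-successors before Task Zulu.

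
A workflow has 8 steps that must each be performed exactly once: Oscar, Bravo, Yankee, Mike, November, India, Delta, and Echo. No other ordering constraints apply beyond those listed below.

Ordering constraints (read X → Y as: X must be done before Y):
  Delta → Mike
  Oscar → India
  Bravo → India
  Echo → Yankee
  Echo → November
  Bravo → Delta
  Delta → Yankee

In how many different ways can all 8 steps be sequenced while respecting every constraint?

3 steps have no prerequisites (Oscar, Bravo, Echo), so any of them could come first.
Systematically extending each partial ordering one step at a time and counting, there are 676 complete orderings.

676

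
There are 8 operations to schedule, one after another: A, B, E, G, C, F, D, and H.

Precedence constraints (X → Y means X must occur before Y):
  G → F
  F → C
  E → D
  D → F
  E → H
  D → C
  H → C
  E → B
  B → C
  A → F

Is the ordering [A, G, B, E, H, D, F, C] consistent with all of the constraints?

No

In the proposed order, B appears before E.
Since E is required before B, the ordering is invalid.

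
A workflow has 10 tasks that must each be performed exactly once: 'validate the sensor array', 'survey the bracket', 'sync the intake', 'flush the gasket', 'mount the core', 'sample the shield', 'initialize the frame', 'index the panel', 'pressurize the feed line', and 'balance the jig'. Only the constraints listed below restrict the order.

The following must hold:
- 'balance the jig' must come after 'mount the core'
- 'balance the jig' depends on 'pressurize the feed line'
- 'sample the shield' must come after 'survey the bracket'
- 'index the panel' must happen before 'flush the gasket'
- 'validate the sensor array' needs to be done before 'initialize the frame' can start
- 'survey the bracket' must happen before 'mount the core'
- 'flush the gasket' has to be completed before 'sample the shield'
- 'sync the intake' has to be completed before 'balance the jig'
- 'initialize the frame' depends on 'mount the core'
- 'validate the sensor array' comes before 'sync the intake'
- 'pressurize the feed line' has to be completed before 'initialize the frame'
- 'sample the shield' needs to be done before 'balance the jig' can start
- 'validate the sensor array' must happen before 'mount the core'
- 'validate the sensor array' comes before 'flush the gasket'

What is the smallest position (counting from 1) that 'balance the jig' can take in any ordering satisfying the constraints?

9

The tasks that are forced before 'balance the jig', directly or transitively, are 'validate the sensor array', 'survey the bracket', 'sync the intake', 'flush the gasket', 'mount the core', 'sample the shield', 'index the panel', 'pressurize the feed line'. That's 8 tasks.
So at minimum 8 tasks come before 'balance the jig', putting 'balance the jig' no earlier than position 9. That position is achievable by scheduling exactly those predecessors first.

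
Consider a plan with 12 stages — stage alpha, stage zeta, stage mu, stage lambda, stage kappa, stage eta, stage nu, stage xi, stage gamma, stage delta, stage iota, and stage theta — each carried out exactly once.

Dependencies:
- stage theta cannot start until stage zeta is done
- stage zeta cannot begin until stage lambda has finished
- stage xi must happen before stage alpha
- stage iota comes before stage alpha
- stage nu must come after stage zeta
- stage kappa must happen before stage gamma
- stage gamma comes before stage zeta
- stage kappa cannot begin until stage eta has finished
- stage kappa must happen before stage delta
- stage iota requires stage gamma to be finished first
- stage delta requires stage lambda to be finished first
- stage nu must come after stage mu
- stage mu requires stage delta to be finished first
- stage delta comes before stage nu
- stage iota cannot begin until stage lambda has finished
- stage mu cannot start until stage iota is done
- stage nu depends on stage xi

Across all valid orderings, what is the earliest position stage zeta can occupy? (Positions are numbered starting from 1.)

5

Working backwards through the constraints from stage zeta, its full set of required predecessors is stage lambda, stage kappa, stage eta, stage gamma — 4 of them.
So at minimum 4 stages come before stage zeta, putting stage zeta no earlier than position 5. That position is achievable by scheduling exactly those predecessors first.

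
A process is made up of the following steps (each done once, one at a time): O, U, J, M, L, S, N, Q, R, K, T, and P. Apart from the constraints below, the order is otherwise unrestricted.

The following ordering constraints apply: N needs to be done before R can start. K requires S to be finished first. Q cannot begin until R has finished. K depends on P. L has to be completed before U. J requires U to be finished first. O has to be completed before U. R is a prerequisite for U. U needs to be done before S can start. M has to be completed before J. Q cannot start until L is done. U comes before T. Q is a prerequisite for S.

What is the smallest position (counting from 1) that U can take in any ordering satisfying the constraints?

Every step that must precede U has to come before it. Tracing all chains that end at U, those steps are: O, L, N, R — 4 in total.
So at minimum 4 steps come before U, putting U no earlier than position 5. That position is achievable by scheduling exactly those predecessors first.

5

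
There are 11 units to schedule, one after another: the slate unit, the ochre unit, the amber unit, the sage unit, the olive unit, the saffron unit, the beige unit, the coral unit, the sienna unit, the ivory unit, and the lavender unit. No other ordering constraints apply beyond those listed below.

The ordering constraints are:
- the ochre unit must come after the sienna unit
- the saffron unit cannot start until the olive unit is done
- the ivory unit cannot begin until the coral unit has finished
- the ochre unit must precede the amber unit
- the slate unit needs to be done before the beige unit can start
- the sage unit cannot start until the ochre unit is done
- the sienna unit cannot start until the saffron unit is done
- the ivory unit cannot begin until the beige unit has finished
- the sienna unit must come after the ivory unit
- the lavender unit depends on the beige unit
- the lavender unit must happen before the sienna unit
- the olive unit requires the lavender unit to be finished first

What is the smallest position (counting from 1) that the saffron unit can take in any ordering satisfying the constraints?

The units that are forced before the saffron unit, directly or transitively, are the slate unit, the olive unit, the beige unit, the lavender unit. That's 4 units.
So at minimum 4 units come before the saffron unit, putting the saffron unit no earlier than position 5. That position is achievable by scheduling exactly those predecessors first.

5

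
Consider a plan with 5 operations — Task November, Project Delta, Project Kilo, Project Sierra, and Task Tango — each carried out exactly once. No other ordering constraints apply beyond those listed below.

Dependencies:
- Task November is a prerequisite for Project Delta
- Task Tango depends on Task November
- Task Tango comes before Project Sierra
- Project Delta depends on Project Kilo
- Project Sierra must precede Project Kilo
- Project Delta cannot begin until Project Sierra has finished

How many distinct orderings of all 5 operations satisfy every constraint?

1

Task November is the only operation with nothing required before it, so every ordering starts there.
Every operation is then forced in turn, so only 1 complete ordering is consistent with the constraints.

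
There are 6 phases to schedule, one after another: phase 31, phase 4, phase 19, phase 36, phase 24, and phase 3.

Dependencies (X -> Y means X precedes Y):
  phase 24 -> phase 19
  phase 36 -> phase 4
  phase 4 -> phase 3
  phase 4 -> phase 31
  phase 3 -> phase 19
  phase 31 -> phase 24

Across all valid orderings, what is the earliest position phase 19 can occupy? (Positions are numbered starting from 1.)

The phases that are forced before phase 19, directly or transitively, are phase 31, phase 4, phase 36, phase 24, phase 3. That's 5 phases.
So at minimum 5 phases come before phase 19, putting phase 19 no earlier than position 6. That position is achievable by scheduling exactly those predecessors first.

6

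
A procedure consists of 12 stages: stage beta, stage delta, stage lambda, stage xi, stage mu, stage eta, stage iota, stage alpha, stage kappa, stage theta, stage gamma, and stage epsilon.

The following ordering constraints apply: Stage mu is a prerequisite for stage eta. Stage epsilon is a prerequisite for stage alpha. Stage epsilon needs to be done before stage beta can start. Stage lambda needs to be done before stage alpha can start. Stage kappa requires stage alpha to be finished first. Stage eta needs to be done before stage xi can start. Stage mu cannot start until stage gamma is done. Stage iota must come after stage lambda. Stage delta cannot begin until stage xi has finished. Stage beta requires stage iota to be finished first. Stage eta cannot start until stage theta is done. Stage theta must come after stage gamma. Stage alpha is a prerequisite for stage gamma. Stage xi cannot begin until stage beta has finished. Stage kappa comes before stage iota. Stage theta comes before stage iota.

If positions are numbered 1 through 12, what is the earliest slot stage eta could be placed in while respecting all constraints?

7

Every stage that must precede stage eta has to come before it. Tracing all chains that end at stage eta, those stages are: stage lambda, stage mu, stage alpha, stage theta, stage gamma, stage epsilon — 6 in total.
With 6 mandatory predecessors, the earliest stage eta can sit is position 6+1 = 7, and placing just those 6 first achieves it.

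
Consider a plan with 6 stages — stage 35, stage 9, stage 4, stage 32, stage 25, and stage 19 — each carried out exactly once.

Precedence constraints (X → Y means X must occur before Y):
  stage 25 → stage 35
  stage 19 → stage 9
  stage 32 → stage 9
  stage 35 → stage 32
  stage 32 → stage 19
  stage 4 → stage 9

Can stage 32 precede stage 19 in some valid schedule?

Stage 32 is actually forced before stage 19 by the constraints, so certainly some valid ordering has stage 32 first.

Yes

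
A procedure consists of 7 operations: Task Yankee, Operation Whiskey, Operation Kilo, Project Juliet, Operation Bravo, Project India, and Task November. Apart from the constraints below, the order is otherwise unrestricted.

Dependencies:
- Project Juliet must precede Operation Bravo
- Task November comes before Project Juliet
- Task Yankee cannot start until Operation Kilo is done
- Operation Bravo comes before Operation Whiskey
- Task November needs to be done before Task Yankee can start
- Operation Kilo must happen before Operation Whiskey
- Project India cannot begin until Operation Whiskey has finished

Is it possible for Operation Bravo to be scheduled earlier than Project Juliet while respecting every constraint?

No

The constraints give a chain Project Juliet → Operation Bravo, which forces Project Juliet before Operation Bravo.
Hence Operation Bravo can never be scheduled before Project Juliet.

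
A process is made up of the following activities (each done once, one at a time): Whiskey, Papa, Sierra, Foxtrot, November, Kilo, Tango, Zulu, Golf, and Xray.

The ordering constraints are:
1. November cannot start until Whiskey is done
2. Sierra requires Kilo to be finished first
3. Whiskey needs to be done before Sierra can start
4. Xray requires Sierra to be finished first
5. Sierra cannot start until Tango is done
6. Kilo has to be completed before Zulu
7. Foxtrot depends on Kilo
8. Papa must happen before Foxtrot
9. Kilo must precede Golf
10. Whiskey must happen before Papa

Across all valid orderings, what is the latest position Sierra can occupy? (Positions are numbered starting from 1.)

The only activity forced after Sierra (directly or by a chain) is Xray.
With 1 mandatory successor out of 10 activities total, the latest slot for Sierra is 10−1 = 9, and it's reachable by doing all non-successors before Sierra.

9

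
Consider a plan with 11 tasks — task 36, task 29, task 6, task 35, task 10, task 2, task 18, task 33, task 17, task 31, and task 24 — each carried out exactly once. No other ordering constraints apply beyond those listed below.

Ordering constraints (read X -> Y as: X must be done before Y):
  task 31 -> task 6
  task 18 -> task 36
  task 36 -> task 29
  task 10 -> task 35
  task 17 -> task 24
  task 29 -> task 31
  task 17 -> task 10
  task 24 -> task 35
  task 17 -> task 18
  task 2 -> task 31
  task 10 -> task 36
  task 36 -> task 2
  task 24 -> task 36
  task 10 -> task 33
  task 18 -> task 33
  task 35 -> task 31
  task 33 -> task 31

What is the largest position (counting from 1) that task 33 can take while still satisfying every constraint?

Following every chain forward from task 33, the tasks that must come later are task 6, task 31 — 2 of them.
So at least 2 tasks follow task 33, putting task 33 no later than position 9. That position is achievable by scheduling everything else first.

9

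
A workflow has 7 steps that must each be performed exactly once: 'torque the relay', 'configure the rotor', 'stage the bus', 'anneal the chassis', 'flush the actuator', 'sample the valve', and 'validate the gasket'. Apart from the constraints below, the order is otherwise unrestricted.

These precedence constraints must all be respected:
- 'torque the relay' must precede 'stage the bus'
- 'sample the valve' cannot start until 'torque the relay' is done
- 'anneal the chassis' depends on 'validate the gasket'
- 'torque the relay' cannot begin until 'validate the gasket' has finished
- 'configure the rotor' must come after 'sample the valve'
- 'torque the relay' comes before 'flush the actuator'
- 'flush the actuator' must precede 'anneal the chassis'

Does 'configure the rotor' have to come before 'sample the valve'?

No

The constraints actually force 'sample the valve' before 'configure the rotor' (via 'sample the valve' → 'configure the rotor'), not the other way around.
So 'configure the rotor' does not have to come before 'sample the valve' — it cannot.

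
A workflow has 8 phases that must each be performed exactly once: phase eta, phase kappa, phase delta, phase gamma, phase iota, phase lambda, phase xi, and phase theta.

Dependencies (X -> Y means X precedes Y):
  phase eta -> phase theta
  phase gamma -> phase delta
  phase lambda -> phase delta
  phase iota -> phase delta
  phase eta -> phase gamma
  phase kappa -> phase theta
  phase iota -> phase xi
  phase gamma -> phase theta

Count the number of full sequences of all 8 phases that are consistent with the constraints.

4 phases have no prerequisites (phase eta, phase kappa, phase iota, phase lambda), so any of them could come first.
Systematically extending each partial ordering one phase at a time and counting, there are 771 complete orderings.

771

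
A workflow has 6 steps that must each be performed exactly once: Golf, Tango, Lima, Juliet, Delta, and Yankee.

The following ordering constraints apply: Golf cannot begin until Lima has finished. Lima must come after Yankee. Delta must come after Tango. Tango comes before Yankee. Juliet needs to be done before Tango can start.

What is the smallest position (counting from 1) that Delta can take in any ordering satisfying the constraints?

3

Every step that must precede Delta has to come before it. Tracing all chains that end at Delta, those steps are: Tango, Juliet — 2 in total.
So at minimum 2 steps come before Delta, putting Delta no earlier than position 3. That position is achievable by scheduling exactly those predecessors first.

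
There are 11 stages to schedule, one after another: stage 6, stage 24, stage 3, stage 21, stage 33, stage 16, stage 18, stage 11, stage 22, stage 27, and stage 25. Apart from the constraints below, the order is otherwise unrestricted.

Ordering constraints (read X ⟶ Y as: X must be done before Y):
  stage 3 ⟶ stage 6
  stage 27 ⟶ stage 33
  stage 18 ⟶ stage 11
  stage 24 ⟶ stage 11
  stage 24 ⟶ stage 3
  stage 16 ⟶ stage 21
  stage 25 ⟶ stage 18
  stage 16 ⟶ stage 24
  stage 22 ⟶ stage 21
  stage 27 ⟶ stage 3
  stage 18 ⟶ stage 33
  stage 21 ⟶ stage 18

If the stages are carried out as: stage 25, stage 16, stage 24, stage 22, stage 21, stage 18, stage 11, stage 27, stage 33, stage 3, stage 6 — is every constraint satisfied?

Yes

Going through the constraints one by one, each required predecessor appears earlier in the sequence than its dependent — e.g. stage 24 (position 3) is before stage 3 (position 10), as required.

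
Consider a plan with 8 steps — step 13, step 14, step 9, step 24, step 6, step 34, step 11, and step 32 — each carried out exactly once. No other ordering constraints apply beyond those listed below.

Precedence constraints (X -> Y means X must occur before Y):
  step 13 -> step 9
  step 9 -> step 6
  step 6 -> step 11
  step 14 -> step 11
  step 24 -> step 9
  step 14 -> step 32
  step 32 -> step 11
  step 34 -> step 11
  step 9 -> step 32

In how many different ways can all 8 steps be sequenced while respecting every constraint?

4 steps have no prerequisites (step 13, step 14, step 24, step 34), so any of them could come first.
Systematically extending each partial ordering one step at a time and counting, there are 126 complete orderings.

126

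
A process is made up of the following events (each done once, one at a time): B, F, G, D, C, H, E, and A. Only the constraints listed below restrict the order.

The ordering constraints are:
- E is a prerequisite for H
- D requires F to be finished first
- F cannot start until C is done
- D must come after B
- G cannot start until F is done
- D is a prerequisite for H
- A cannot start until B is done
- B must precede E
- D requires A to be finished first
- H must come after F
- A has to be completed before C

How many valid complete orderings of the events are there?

17

Only B has no prerequisites, so it must go first.
Enumerating by repeatedly choosing an available event (one whose prerequisites are all placed) gives 17 distinct complete orderings.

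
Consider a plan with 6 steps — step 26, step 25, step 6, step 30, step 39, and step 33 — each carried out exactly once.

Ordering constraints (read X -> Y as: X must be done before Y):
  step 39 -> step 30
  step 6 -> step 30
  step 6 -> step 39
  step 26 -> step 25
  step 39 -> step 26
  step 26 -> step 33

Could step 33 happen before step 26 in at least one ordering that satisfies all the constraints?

No

The constraints give a chain step 26 → step 33, which forces step 26 before step 33.
Hence step 33 can never be scheduled before step 26.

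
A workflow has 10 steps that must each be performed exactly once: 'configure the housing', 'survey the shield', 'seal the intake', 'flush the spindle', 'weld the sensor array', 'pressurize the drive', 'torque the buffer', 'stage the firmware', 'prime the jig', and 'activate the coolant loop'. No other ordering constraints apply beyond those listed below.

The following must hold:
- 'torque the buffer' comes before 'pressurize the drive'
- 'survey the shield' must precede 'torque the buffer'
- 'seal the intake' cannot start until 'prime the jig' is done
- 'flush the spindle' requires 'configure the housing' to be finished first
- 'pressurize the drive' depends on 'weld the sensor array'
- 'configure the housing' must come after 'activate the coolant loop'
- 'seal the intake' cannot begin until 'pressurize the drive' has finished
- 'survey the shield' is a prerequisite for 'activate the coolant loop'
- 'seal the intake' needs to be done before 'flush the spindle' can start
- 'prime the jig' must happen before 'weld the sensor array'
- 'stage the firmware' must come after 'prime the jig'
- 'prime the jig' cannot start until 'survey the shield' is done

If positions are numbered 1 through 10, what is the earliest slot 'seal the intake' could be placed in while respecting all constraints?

6

Every step that must precede 'seal the intake' has to come before it. Tracing all chains that end at 'seal the intake', those steps are: 'survey the shield', 'weld the sensor array', 'pressurize the drive', 'torque the buffer', 'prime the jig' — 5 in total.
With 5 mandatory predecessors, the earliest 'seal the intake' can sit is position 5+1 = 6, and placing just those 5 first achieves it.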